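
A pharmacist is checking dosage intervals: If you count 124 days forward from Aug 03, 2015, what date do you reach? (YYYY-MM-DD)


Start: 2015-08-03
Adding 124 days
Days remaining in August: 28
After August: 96 days still to add
September 2015: 30 days, 66 remaining
October 2015: 31 days, 35 remaining
November 2015: 30 days, 5 remaining
December 2015 has 31 days, need 5
Result: 2015-12-05

2015-12-05


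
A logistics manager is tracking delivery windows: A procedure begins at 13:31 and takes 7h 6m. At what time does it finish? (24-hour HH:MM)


Start time: 13:31
Adding: 7 hours 6 minutes
Minutes: 31 + 6 = 37
Hours: 13 + 7 + 0 = 20
Result: 20:37

20:37


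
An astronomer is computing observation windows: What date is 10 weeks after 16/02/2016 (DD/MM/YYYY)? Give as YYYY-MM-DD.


Start: 2016-02-16
Weeks to add: 10
Convert to days: 10 x 7 = 70 days
Add 70 days to 2016-02-16
Result: 2016-04-26

2016-04-26


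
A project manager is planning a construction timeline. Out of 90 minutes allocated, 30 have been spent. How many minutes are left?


Total budget: 90 minutes
Time used: 30 minutes
Remaining: 90 - 30 = 60 minutes
Percent used: 33.3%
Percent remaining: 66.7%

60


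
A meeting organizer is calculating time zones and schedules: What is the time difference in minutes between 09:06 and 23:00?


Start time: 09:06 = 546 minutes from midnight
End time: 23:00 = 1380 minutes from midnight
Difference: 1380 - 546 = 834 minutes
That is 13 hours and 54 minutes

834


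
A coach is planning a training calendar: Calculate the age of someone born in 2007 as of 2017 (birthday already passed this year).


Birth year: 2007
Current year: 2017
Age = current year - birth year
Age = 2017 - 2007 = 10

10


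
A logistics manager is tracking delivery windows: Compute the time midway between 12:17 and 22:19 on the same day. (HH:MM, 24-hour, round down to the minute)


Start time: 12:17 = 737 minutes from midnight
End time: 22:19 = 1339 minutes from midnight
Sum: 737 + 1339 = 2076
Midpoint: 2076 / 2 = 1038 minutes
Convert: 1038 / 60 = 17 hours, 18 minutes
Result: 17:18

17:18


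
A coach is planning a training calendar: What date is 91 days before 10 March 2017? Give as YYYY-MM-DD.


Start: 2017-03-10
Subtracting 91 days
Days already passed in March: 10
After going back through March: 81 more days to subtract
February 2017: 28 days, 53 remaining
January 2017: 31 days, 22 remaining
December 2016 has 31 days, need 22
Result: 2016-12-09

2016-12-09


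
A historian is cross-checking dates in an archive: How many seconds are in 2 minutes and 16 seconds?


Minutes: 2
Extra seconds: 16
Seconds per minute: 60
Minutes to seconds: 2 x 60 = 120
Total: 120 + 16 = 136

136


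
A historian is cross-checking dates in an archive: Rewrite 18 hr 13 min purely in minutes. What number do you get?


Hours: 18
Extra minutes: 13
Minutes per hour: 60
Hours to minutes: 18 x 60 = 1080
Total: 1080 + 13 = 1093

1093


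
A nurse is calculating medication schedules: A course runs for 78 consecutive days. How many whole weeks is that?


Total days: 78
Days per week: 7
Division: 78 / 7 = 11 remainder 1
Complete weeks: 11
Remaining days: 1

11


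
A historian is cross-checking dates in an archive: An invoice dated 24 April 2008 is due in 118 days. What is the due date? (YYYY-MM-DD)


Start: 2008-04-24
Adding 118 days
Days remaining in April: 6
After April: 112 days still to add
May 2008: 31 days, 81 remaining
June 2008: 30 days, 51 remaining
July 2008: 31 days, 20 remaining
August 2008 has 31 days, need 20
Result: 2008-08-20

2008-08-20


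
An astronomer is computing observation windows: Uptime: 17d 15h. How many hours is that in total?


Days: 17
Extra hours: 15
Hours per day: 24
Days to hours: 17 x 24 = 408
Total: 408 + 15 = 423

423


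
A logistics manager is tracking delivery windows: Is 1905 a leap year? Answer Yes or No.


Year: 1905
Divisible by 4? 1905 / 4 = 476.25 -> No
Not divisible by 4, so NOT a leap year

No


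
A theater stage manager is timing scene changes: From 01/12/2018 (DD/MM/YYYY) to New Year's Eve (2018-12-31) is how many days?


Start: December 01, 2018
End: December 31, 2018
Days left in December: 30
Total: 30 days

30


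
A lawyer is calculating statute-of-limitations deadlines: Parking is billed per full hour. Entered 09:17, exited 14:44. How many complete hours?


Start: 09:17
End: 14:44
Hour difference: 14 - 9 = 5 hours
Minute difference: 44 - 17 = 27 minutes
Total minutes: 327
Complete hours: 327 / 60 = 5 (remainder 27)

5


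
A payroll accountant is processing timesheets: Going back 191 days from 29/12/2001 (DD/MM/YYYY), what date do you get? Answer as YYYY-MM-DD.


Start: 2001-12-29
Subtracting 191 days
Days already passed in December: 29
After going back through December: 162 more days to subtract
November 2001: 30 days, 132 remaining
October 2001: 31 days, 101 remaining
September 2001: 30 days, 71 remaining
August 2001: 31 days, 40 remaining
Result: 2001-06-21

2001-06-21


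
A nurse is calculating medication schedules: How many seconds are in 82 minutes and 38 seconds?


Minutes: 82
Extra seconds: 38
Seconds per minute: 60
Minutes to seconds: 82 x 60 = 4920
Total: 4920 + 38 = 4958

4958


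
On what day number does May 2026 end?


Month: May
Year: 2026
May is a 31-day month
Total: 31 days

31


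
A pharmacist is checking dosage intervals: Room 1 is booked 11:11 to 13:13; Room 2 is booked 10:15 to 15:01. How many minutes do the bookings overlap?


Interval A: [671, 793] minutes from midnight
Interval B: [615, 901] minutes from midnight
Overlap start = max(671, 615) = 671
Overlap end = min(793, 901) = 793
Overlap = 793 - 671 = 122 minutes

122


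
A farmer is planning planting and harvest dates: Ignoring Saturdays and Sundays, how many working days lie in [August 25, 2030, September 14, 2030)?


Start: 2030-08-25 (Sunday)
End (exclusive): 2030-09-14 (Saturday)
Total calendar days: 20
Full weeks: 20 // 7 = 2 -> 10 weekdays
Remaining 6 days starting on Sunday:
  Sun(-), Mon(w), Tue(w), Wed(w), Thu(w), Fri(w) -> 5 weekdays
Total business days: 10 + 5 = 15

15


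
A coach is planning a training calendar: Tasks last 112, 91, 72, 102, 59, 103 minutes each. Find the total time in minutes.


Durations: 112, 91, 72, 102, 59, 103
Running sum: 112
+ 91 = 203
+ 72 = 275
+ 102 = 377
+ 59 = 436
+ 103 = 539
Total duration: 539 minutes
That is 8 hours and 59 minutes

539


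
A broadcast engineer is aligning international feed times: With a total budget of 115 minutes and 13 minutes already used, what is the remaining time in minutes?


Total budget: 115 minutes
Time used: 13 minutes
Remaining: 115 - 13 = 102 minutes
Percent used: 11.3%
Percent remaining: 88.7%

102


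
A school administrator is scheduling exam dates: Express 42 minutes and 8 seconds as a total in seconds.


Minutes: 42
Seconds: 8
Convert minutes to seconds: 42 x 60 = 2520
Add remaining seconds: 2520 + 8 = 2528

2528


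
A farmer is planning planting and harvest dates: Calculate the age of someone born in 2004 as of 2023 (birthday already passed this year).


Birth year: 2004
Current year: 2023
Age = current year - birth year
Age = 2023 - 2004 = 19

19


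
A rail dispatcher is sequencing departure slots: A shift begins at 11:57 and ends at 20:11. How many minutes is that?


Start time: 11:57 = 717 minutes from midnight
End time: 20:11 = 1211 minutes from midnight
Difference: 1211 - 717 = 494 minutes
That is 8 hours and 14 minutes

494


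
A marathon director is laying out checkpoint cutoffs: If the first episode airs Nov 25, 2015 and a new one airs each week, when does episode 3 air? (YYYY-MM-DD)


First occurrence: 2015-11-25 (occurrence 1)
Each occurrence is 7 days after the previous.
Occurrence 3 is 2 weeks after the first.
2 weeks = 14 days
2015-11-25 + 14 days = 2015-12-09

2015-12-09


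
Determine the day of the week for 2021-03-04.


Date: 2021-03-04
January 1, 2021 is a Friday
Day of year: 63
Offset from Jan 1: 62 days
62 mod 7 = 6
Result: Thursday

Thursday


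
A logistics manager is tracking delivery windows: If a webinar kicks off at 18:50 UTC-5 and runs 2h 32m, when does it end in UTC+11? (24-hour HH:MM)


Start: 18:50 in UTC-5
Step 1 - add duration:
  minutes: 50 + 32 = 82 (carry 1h)
  hours: 18 + 2 + 1 = 21
  end in UTC-5: 21:22
Step 2 - convert UTC-5 -> UTC+11:
  offset difference: 11 - (-5) = 16 hours
  21 + (16) = 37 -> mod 24 = 13
Result: 13:22 in UTC+11

13:22


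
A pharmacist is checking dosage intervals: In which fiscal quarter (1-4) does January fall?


Month: January (month 1)
Q1: January-March (months 1-3)
Q2: April-June (months 4-6)
Q3: July-September (months 7-9)
Q4: October-December (months 10-12)
Month 1 falls in Q1

1


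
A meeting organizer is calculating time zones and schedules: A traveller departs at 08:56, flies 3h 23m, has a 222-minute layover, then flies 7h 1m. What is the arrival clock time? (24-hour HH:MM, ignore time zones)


Depart: 08:56
Leg 1: +203 min -> 12:19
Layover: +222 min -> 16:01
Leg 2: +421 min -> 23:02
Total travel: 846 minutes = 14h 6m
Arrival: 23:02

23:02


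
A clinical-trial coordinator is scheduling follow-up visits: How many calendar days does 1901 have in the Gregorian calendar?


Year: 1901
Check leap year rules:
Divisible by 4? No
1901 is not a leap year
Days: 365

365


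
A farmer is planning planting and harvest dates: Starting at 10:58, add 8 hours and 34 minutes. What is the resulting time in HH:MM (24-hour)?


Start time: 10:58
Adding: 8 hours 34 minutes
Minutes: 58 + 34 = 92
Minute overflow: 92 >= 60, so carry 1 hour, minutes = 32
Hours: 10 + 8 + 1 = 19
Result: 19:32

19:32


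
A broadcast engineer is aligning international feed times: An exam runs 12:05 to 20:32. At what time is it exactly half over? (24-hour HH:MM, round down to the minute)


Start time: 12:05 = 725 minutes from midnight
End time: 20:32 = 1232 minutes from midnight
Sum: 725 + 1232 = 1957
Midpoint: 1957 / 2 = 978 minutes
Convert: 978 / 60 = 16 hours, 18 minutes
Result: 16:18

16:18


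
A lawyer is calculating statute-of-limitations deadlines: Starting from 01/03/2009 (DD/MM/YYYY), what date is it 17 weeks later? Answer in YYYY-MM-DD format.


Start: 2009-03-01
Weeks to add: 17
Convert to days: 17 x 7 = 119 days
Add 119 days to 2009-03-01
Result: 2009-06-28

2009-06-28


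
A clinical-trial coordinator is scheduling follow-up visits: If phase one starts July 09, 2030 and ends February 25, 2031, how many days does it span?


Start date: 2030-07-09
End date: 2031-02-25
Jul 2030: +23 days
Aug 2030: +31 days
Sep 2030: +30 days
... (5 more months)
Total: 231 days

231


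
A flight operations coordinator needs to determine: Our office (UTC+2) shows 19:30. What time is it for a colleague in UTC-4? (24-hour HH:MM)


Local time: 19:30 at UTC+2 (offset 2h)
Target zone: UTC-4 (offset -4h)
Difference: -4 - (2) = -6 hours
Calculation: 19 + (-6) = 13
Result: 13:30

13:30


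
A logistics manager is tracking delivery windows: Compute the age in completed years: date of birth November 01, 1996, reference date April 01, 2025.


Birth: 1996-11-01
Reference: 2025-04-01
Year difference: 2025 - 1996 = 29
Has birthday (11-01) occurred by 04-01? No
Birthday not yet reached this year -> subtract 1
Age in full years: 28

28


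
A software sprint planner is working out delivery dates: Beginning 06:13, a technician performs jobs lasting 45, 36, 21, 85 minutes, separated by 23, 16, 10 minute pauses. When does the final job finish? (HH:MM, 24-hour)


Start: 06:13 = 373 min from midnight
  after task 1 (45 min): 06:58
  after break (23 min): 07:21
  after task 2 (36 min): 07:57
  after break (16 min): 08:13
  after task 3 (21 min): 08:34
  after break (10 min): 08:44
  after task 4 (85 min): 10:09
Total elapsed: 236 minutes
End time: 10:09

10:09


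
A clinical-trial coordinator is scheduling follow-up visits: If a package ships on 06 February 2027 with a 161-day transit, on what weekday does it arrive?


Start: 2027-02-06 (Saturday)
Step 1 - find target date: add 161 days
  2027-02-06 + 161 days = 2027-07-17
Step 2 - day of week:
  161 mod 7 = 0
  Saturday + 0 days -> Saturday
Result: Saturday (2027-07-17)

Saturday


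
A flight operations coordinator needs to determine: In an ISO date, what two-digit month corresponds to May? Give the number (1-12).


Calendar month order:
4. April
5. May <--
6. June
May is month number 5

5


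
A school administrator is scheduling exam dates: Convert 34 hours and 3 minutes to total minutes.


Hours: 34
Minutes: 3
Convert hours to minutes: 34 x 60 = 2040
Add remaining minutes: 2040 + 3 = 2043

2043


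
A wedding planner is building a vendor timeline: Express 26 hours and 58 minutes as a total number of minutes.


Hours: 26
Extra minutes: 58
Minutes per hour: 60
Hours to minutes: 26 x 60 = 1560
Total: 1560 + 58 = 1618

1618


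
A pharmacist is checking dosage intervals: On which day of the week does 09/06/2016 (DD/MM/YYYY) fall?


Date: 2016-06-09
January 1, 2016 is a Friday
Day of year: 161
Offset from Jan 1: 160 days
160 mod 7 = 6
Result: Thursday

Thursday


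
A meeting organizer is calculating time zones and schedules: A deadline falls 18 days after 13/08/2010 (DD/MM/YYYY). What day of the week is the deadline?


Start: 2010-08-13 (Friday)
Step 1 - find target date: add 18 days
  2010-08-13 + 18 days = 2010-08-31
Step 2 - day of week:
  18 mod 7 = 4
  Friday + 4 days -> Tuesday
Result: Tuesday (2010-08-31)

Tuesday


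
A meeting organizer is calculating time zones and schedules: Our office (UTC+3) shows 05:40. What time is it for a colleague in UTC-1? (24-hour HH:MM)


Local time: 05:40 at UTC+3 (offset 3h)
Target zone: UTC-1 (offset -1h)
Difference: -1 - (3) = -4 hours
Calculation: 5 + (-4) = 1
Result: 01:40

01:40


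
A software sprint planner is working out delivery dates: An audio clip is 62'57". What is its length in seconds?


Minutes: 62
Seconds: 57
Convert minutes to seconds: 62 x 60 = 3720
Add remaining seconds: 3720 + 57 = 3777

3777


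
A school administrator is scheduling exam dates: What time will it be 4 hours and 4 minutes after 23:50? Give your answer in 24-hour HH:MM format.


Start time: 23:50
Adding: 4 hours 4 minutes
Minutes: 50 + 4 = 54
Hours: 23 + 4 + 0 = 27
Hour wraparound: 27 mod 24 = 3
Result: 03:54

03:54


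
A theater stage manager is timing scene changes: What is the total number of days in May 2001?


Month: May
Year: 2001
May is a 31-day month
Total: 31 days

31


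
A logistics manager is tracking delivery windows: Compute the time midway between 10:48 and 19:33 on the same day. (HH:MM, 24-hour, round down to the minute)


Start time: 10:48 = 648 minutes from midnight
End time: 19:33 = 1173 minutes from midnight
Sum: 648 + 1173 = 1821
Midpoint: 1821 / 2 = 910 minutes
Convert: 910 / 60 = 15 hours, 10 minutes
Result: 15:10

15:10


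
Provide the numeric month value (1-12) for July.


Calendar month order:
6. June
7. July <--
8. August
July is month number 7

7


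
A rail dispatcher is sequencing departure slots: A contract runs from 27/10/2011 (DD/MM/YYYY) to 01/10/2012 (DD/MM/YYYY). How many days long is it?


Start date: 2011-10-27
End date: 2012-10-01
Oct 2011: +5 days
Nov 2011: +30 days
Dec 2011: +31 days
... (9 more months)
Total: 340 days

340


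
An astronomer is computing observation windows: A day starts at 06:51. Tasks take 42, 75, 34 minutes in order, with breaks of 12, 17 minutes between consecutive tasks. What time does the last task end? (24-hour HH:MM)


Start: 06:51 = 411 min from midnight
  after task 1 (42 min): 07:33
  after break (12 min): 07:45
  after task 2 (75 min): 09:00
  after break (17 min): 09:17
  after task 3 (34 min): 09:51
Total elapsed: 180 minutes
End time: 09:51

09:51


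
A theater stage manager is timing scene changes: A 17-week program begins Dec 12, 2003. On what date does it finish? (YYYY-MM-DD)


Start: 2003-12-12
Weeks to add: 17
Convert to days: 17 x 7 = 119 days
Add 119 days to 2003-12-12
Result: 2004-04-09

2004-04-09


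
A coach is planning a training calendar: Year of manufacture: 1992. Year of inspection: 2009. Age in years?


Birth year: 1992
Current year: 2009
Age = current year - birth year
Age = 2009 - 1992 = 17

17


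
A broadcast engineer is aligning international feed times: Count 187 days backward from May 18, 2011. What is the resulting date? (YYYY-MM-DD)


Start: 2011-05-18
Subtracting 187 days
Days already passed in May: 18
After going back through May: 169 more days to subtract
April 2011: 30 days, 139 remaining
March 2011: 31 days, 108 remaining
February 2011: 28 days, 80 remaining
January 2011: 31 days, 49 remaining
Result: 2010-11-12

2010-11-12


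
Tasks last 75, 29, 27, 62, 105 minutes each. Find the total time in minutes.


Durations: 75, 29, 27, 62, 105
Running sum: 75
+ 29 = 104
+ 27 = 131
+ 62 = 193
+ 105 = 298
Total duration: 298 minutes
That is 4 hours and 58 minutes

298


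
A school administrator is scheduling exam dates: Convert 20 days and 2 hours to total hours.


Days: 20
Extra hours: 2
Hours per day: 24
Days to hours: 20 x 24 = 480
Total: 480 + 2 = 482

482


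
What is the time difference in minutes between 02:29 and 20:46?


Start time: 02:29 = 149 minutes from midnight
End time: 20:46 = 1246 minutes from midnight
Difference: 1246 - 149 = 1097 minutes
That is 18 hours and 17 minutes

1097


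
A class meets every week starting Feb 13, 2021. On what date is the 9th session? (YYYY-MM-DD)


First occurrence: 2021-02-13 (occurrence 1)
Each occurrence is 7 days after the previous.
Occurrence 9 is 8 weeks after the first.
8 weeks = 56 days
2021-02-13 + 56 days = 2021-04-10

2021-04-10


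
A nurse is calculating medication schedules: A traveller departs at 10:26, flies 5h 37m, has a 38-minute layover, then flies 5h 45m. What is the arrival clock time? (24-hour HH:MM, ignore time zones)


Depart: 10:26
Leg 1: +337 min -> 16:03
Layover: +38 min -> 16:41
Leg 2: +345 min -> 22:26
Total travel: 720 minutes = 12h 0m
Arrival: 22:26

22:26


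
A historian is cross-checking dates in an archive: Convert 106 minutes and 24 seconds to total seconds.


Minutes: 106
Extra seconds: 24
Seconds per minute: 60
Minutes to seconds: 106 x 60 = 6360
Total: 6360 + 24 = 6384

6384


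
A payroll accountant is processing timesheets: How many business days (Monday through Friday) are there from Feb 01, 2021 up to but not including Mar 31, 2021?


Start: 2021-02-01 (Monday)
End (exclusive): 2021-03-31 (Wednesday)
Total calendar days: 58
Full weeks: 58 // 7 = 8 -> 40 weekdays
Remaining 2 days starting on Monday:
  Mon(w), Tue(w) -> 2 weekdays
Total business days: 40 + 2 = 42

42


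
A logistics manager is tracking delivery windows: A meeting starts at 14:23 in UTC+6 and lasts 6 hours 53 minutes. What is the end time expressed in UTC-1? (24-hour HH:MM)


Start: 14:23 in UTC+6
Step 1 - add duration:
  minutes: 23 + 53 = 76 (carry 1h)
  hours: 14 + 6 + 1 = 21
  end in UTC+6: 21:16
Step 2 - convert UTC+6 -> UTC-1:
  offset difference: -1 - (6) = -7 hours
  21 + (-7) = 14 -> mod 24 = 14
Result: 14:16 in UTC-1

14:16


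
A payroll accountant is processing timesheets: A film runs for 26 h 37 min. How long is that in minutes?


Hours: 26
Minutes: 37
Convert hours to minutes: 26 x 60 = 1560
Add remaining minutes: 1560 + 37 = 1597

1597


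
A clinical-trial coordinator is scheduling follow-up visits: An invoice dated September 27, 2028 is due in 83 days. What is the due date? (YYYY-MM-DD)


Start: 2028-09-27
Adding 83 days
Days remaining in September: 3
After September: 80 days still to add
October 2028: 31 days, 49 remaining
November 2028: 30 days, 19 remaining
December 2028 has 31 days, need 19
Result: 2028-12-19

2028-12-19


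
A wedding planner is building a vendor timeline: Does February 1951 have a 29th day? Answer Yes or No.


Year: 1951
Divisible by 4? 1951 / 4 = 487.75 -> No
Not divisible by 4, so NOT a leap year

No


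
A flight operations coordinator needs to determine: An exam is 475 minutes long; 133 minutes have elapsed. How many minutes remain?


Total budget: 475 minutes
Time used: 133 minutes
Remaining: 475 - 133 = 342 minutes
Percent used: 28.0%
Percent remaining: 72.0%

342


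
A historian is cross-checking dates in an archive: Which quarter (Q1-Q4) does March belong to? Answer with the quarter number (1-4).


Month: March (month 3)
Q1: January-March (months 1-3)
Q2: April-June (months 4-6)
Q3: July-September (months 7-9)
Q4: October-December (months 10-12)
Month 3 falls in Q1

1


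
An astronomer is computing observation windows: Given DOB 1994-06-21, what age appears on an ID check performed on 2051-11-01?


Birth: 1994-06-21
Reference: 2051-11-01
Year difference: 2051 - 1994 = 57
Has birthday (06-21) occurred by 11-01? Yes
Age in full years: 57

57


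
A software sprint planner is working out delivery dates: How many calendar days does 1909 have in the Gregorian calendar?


Year: 1909
Check leap year rules:
Divisible by 4? No
1909 is not a leap year
Days: 365

365


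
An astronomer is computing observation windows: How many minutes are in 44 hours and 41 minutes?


Hours: 44
Extra minutes: 41
Minutes per hour: 60
Hours to minutes: 44 x 60 = 2640
Total: 2640 + 41 = 2681

2681


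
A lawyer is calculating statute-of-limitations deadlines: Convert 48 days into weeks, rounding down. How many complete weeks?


Total days: 48
Days per week: 7
Division: 48 / 7 = 6 remainder 6
Complete weeks: 6
Remaining days: 6

6


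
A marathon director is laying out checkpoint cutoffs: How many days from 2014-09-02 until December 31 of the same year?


Start: September 02, 2014
End: December 31, 2014
Days left in September: 28
October: 31
November: 30
December: 31
Sum of remaining months: 92
Total: 28 + 92 = 120

120


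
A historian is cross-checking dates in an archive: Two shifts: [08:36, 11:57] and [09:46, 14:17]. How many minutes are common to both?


Interval A: [516, 717] minutes from midnight
Interval B: [586, 857] minutes from midnight
Overlap start = max(516, 586) = 586
Overlap end = min(717, 857) = 717
Overlap = 717 - 586 = 131 minutes

131


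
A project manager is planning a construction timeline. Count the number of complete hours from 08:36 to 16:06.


Start: 08:36
End: 16:06
Hour difference: 16 - 8 = 8 hours
Minute difference: 6 - 36 = -30 minutes
Total minutes: 450
Complete hours: 450 / 60 = 7 (remainder 30)

7


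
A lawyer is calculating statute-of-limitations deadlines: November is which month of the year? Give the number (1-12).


Calendar month order:
10. October
11. November <--
12. December
November is month number 11

11


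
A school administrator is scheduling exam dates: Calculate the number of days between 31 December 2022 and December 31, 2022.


Start: December 31, 2022
End: December 31, 2022
Days left in December: 0
Total: 0 days

0


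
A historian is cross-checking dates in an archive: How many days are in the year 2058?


Year: 2058
Check leap year rules:
Divisible by 4? No
2058 is not a leap year
Days: 365

365


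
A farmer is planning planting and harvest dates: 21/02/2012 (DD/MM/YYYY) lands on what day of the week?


Date: 2012-02-21
January 1, 2012 is a Sunday
Day of year: 52
Offset from Jan 1: 51 days
51 mod 7 = 2
Result: Tuesday

Tuesday


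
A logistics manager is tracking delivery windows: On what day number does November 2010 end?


Month: November
Year: 2010
November is a 30-day month
Total: 30 days

30


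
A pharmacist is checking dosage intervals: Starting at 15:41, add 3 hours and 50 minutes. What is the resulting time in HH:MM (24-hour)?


Start time: 15:41
Adding: 3 hours 50 minutes
Minutes: 41 + 50 = 91
Minute overflow: 91 >= 60, so carry 1 hour, minutes = 31
Hours: 15 + 3 + 1 = 19
Result: 19:31

19:31


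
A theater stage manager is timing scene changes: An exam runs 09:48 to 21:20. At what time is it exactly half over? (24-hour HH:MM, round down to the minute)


Start time: 09:48 = 588 minutes from midnight
End time: 21:20 = 1280 minutes from midnight
Sum: 588 + 1280 = 1868
Midpoint: 1868 / 2 = 934 minutes
Convert: 934 / 60 = 15 hours, 34 minutes
Result: 15:34

15:34


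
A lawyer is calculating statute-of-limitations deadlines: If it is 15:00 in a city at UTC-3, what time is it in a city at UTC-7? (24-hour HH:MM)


Local time: 15:00 at UTC-3 (offset -3h)
Target zone: UTC-7 (offset -7h)
Difference: -7 - (-3) = -4 hours
Calculation: 15 + (-4) = 11
Result: 11:00

11:00


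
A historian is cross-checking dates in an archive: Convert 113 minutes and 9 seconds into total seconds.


Minutes: 113
Seconds: 9
Convert minutes to seconds: 113 x 60 = 6780
Add remaining seconds: 6780 + 9 = 6789

6789


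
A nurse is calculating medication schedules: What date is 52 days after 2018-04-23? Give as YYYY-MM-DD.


Start: 2018-04-23
Adding 52 days
Days remaining in April: 7
After April: 45 days still to add
May 2018: 31 days, 14 remaining
June 2018 has 30 days, need 14
Result: 2018-06-14

2018-06-14


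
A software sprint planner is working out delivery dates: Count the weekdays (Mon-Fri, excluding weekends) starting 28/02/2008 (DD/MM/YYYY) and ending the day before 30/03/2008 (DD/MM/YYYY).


Start: 2008-02-28 (Thursday)
End (exclusive): 2008-03-30 (Sunday)
Total calendar days: 31
Full weeks: 31 // 7 = 4 -> 20 weekdays
Remaining 3 days starting on Thursday:
  Thu(w), Fri(w), Sat(-) -> 2 weekdays
Total business days: 20 + 2 = 22

22


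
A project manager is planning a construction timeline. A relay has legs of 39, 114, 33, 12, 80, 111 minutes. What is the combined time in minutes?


Durations: 39, 114, 33, 12, 80, 111
Running sum: 39
+ 114 = 153
+ 33 = 186
+ 12 = 198
+ 80 = 278
+ 111 = 389
Total duration: 389 minutes
That is 6 hours and 29 minutes

389


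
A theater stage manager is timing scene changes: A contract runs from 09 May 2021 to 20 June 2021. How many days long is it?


Start date: 2021-05-09
End date: 2021-06-20
May 2021: +23 days
Jun 2021: +19 days
Total: 42 days

42


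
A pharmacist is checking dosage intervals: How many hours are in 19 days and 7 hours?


Days: 19
Extra hours: 7
Hours per day: 24
Days to hours: 19 x 24 = 456
Total: 456 + 7 = 463

463


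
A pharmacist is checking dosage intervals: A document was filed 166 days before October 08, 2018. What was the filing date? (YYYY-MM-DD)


Start: 2018-10-08
Subtracting 166 days
Days already passed in October: 8
After going back through October: 158 more days to subtract
September 2018: 30 days, 128 remaining
August 2018: 31 days, 97 remaining
July 2018: 31 days, 66 remaining
June 2018: 30 days, 36 remaining
Result: 2018-04-25

2018-04-25


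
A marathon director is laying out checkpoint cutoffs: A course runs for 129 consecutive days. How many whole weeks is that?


Total days: 129
Days per week: 7
Division: 129 / 7 = 18 remainder 3
Complete weeks: 18
Remaining days: 3

18


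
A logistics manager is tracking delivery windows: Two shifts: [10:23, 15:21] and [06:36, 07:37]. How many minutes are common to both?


Interval A: [623, 921] minutes from midnight
Interval B: [396, 457] minutes from midnight
Overlap start = max(623, 396) = 623
Overlap end = min(921, 457) = 457
End <= start, so the intervals do not overlap: 0 minutes

0


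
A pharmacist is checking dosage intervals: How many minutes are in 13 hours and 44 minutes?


Hours: 13
Extra minutes: 44
Minutes per hour: 60
Hours to minutes: 13 x 60 = 780
Total: 780 + 44 = 824

824


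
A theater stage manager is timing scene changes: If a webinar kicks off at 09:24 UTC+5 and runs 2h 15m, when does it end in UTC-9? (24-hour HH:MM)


Start: 09:24 in UTC+5
Step 1 - add duration:
  minutes: 24 + 15 = 39
  hours: 9 + 2 + 0 = 11
  end in UTC+5: 11:39
Step 2 - convert UTC+5 -> UTC-9:
  offset difference: -9 - (5) = -14 hours
  11 + (-14) = -3 -> mod 24 = 21
Result: 21:39 in UTC-9

21:39


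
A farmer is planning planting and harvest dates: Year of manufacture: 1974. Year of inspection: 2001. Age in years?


Birth year: 1974
Current year: 2001
Age = current year - birth year
Age = 2001 - 1974 = 27

27


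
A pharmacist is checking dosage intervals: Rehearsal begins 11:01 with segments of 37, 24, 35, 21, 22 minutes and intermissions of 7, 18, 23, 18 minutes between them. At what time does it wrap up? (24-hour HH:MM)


Start: 11:01 = 661 min from midnight
  after task 1 (37 min): 11:38
  after break (7 min): 11:45
  after task 2 (24 min): 12:09
  after break (18 min): 12:27
  after task 3 (35 min): 13:02
  after break (23 min): 13:25
  after task 4 (21 min): 13:46
  after break (18 min): 14:04
  after task 5 (22 min): 14:26
Total elapsed: 205 minutes
End time: 14:26

14:26


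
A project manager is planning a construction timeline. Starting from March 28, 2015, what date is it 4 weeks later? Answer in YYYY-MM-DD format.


Start: 2015-03-28
Weeks to add: 4
Convert to days: 4 x 7 = 28 days
Add 28 days to 2015-03-28
Result: 2015-04-25

2015-04-25


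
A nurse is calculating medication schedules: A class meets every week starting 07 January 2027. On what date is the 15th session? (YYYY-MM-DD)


First occurrence: 2027-01-07 (occurrence 1)
Each occurrence is 7 days after the previous.
Occurrence 15 is 14 weeks after the first.
14 weeks = 98 days
2027-01-07 + 98 days = 2027-04-15

2027-04-15


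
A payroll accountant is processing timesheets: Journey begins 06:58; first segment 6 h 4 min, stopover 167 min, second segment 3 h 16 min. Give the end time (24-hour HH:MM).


Depart: 06:58
Leg 1: +364 min -> 13:02
Layover: +167 min -> 15:49
Leg 2: +196 min -> 19:05
Total travel: 727 minutes = 12h 7m
Arrival: 19:05

19:05


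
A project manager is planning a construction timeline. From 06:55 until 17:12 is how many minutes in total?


Start time: 06:55 = 415 minutes from midnight
End time: 17:12 = 1032 minutes from midnight
Difference: 1032 - 415 = 617 minutes
That is 10 hours and 17 minutes

617


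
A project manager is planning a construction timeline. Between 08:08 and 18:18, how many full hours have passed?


Start: 08:08
End: 18:18
Hour difference: 18 - 8 = 10 hours
Minute difference: 18 - 8 = 10 minutes
Total minutes: 610
Complete hours: 610 / 60 = 10 (remainder 10)

10


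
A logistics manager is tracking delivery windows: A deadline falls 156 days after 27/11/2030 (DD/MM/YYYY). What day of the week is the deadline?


Start: 2030-11-27 (Wednesday)
Step 1 - find target date: add 156 days
  2030-11-27 + 156 days = 2031-05-02
Step 2 - day of week:
  156 mod 7 = 2
  Wednesday + 2 days -> Friday
Result: Friday (2031-05-02)

Friday


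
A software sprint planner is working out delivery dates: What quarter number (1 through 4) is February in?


Month: February (month 2)
Q1: January-March (months 1-3)
Q2: April-June (months 4-6)
Q3: July-September (months 7-9)
Q4: October-December (months 10-12)
Month 2 falls in Q1

1


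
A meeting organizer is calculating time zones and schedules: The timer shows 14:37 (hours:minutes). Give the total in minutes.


Hours: 14
Minutes: 37
Convert hours to minutes: 14 x 60 = 840
Add remaining minutes: 840 + 37 = 877

877


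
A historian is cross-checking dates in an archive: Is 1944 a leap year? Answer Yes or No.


Year: 1944
Divisible by 4? 1944 / 4 = 486.0 -> Yes
Divisible by 100? 1944 / 100 = 19.44 -> No
Divisible by 4 but not 100, so it IS a leap year

Yes


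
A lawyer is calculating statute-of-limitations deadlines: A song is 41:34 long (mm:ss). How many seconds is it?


Minutes: 41
Extra seconds: 34
Seconds per minute: 60
Minutes to seconds: 41 x 60 = 2460
Total: 2460 + 34 = 2494

2494


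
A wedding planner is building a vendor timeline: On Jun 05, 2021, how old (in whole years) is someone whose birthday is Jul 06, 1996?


Birth: 1996-07-06
Reference: 2021-06-05
Year difference: 2021 - 1996 = 25
Has birthday (07-06) occurred by 06-05? No
Birthday not yet reached this year -> subtract 1
Age in full years: 24

24


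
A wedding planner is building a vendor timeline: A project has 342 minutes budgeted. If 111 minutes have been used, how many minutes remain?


Total budget: 342 minutes
Time used: 111 minutes
Remaining: 342 - 111 = 231 minutes
Percent used: 32.5%
Percent remaining: 67.5%

231


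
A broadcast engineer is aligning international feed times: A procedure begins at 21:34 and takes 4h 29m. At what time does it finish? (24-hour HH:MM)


Start time: 21:34
Adding: 4 hours 29 minutes
Minutes: 34 + 29 = 63
Minute overflow: 63 >= 60, so carry 1 hour, minutes = 3
Hours: 21 + 4 + 1 = 26
Hour wraparound: 26 mod 24 = 2
Result: 02:03

02:03


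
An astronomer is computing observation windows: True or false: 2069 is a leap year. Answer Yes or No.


Year: 2069
Divisible by 4? 2069 / 4 = 517.25 -> No
Not divisible by 4, so NOT a leap year

No


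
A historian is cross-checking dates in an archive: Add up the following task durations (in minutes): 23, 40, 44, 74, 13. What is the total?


Durations: 23, 40, 44, 74, 13
Running sum: 23
+ 40 = 63
+ 44 = 107
+ 74 = 181
+ 13 = 194
Total duration: 194 minutes
That is 3 hours and 14 minutes

194


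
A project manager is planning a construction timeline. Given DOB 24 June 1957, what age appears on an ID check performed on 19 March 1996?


Birth: 1957-06-24
Reference: 1996-03-19
Year difference: 1996 - 1957 = 39
Has birthday (06-24) occurred by 03-19? No
Birthday not yet reached this year -> subtract 1
Age in full years: 38

38


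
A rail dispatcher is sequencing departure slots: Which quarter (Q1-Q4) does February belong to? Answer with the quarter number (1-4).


Month: February (month 2)
Q1: January-March (months 1-3)
Q2: April-June (months 4-6)
Q3: July-September (months 7-9)
Q4: October-December (months 10-12)
Month 2 falls in Q1

1


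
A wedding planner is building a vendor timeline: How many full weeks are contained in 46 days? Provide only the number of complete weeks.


Total days: 46
Days per week: 7
Division: 46 / 7 = 6 remainder 4
Complete weeks: 6
Remaining days: 4

6


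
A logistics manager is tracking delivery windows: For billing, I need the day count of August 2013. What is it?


Month: August
Year: 2013
August is a 31-day month
Total: 31 days

31


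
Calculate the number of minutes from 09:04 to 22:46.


Start time: 09:04 = 544 minutes from midnight
End time: 22:46 = 1366 minutes from midnight
Difference: 1366 - 544 = 822 minutes
That is 13 hours and 42 minutes

822


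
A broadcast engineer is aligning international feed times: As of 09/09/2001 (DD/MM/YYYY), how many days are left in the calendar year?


Start: September 09, 2001
End: December 31, 2001
Days left in September: 21
October: 31
November: 30
December: 31
Sum of remaining months: 92
Total: 21 + 92 = 113

113


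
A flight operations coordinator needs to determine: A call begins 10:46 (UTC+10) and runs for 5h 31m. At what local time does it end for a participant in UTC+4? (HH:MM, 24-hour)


Start: 10:46 in UTC+10
Step 1 - add duration:
  minutes: 46 + 31 = 77 (carry 1h)
  hours: 10 + 5 + 1 = 16
  end in UTC+10: 16:17
Step 2 - convert UTC+10 -> UTC+4:
  offset difference: 4 - (10) = -6 hours
  16 + (-6) = 10 -> mod 24 = 10
Result: 10:17 in UTC+4

10:17


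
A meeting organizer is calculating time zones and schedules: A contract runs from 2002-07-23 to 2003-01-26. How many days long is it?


Start date: 2002-07-23
End date: 2003-01-26
Jul 2002: +9 days
Aug 2002: +31 days
Sep 2002: +30 days
... (4 more months)
Total: 187 days

187


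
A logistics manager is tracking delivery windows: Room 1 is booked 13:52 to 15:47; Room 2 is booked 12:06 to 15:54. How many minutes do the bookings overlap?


Interval A: [832, 947] minutes from midnight
Interval B: [726, 954] minutes from midnight
Overlap start = max(832, 726) = 832
Overlap end = min(947, 954) = 947
Overlap = 947 - 832 = 115 minutes

115


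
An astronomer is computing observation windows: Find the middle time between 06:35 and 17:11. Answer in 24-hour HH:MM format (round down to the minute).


Start time: 06:35 = 395 minutes from midnight
End time: 17:11 = 1031 minutes from midnight
Sum: 395 + 1031 = 1426
Midpoint: 1426 / 2 = 713 minutes
Convert: 713 / 60 = 11 hours, 53 minutes
Result: 11:53

11:53


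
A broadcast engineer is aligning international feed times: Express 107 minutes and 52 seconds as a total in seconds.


Minutes: 107
Seconds: 52
Convert minutes to seconds: 107 x 60 = 6420
Add remaining seconds: 6420 + 52 = 6472

6472


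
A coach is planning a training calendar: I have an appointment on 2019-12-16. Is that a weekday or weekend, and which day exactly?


Date: 2019-12-16
January 1, 2019 is a Tuesday
Day of year: 350
Offset from Jan 1: 349 days
349 mod 7 = 6
Result: Monday

Monday


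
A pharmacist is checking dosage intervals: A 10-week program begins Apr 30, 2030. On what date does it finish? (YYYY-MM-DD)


Start: 2030-04-30
Weeks to add: 10
Convert to days: 10 x 7 = 70 days
Add 70 days to 2030-04-30
Result: 2030-07-09

2030-07-09


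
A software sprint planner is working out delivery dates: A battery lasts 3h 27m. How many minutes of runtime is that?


Hours: 3
Extra minutes: 27
Minutes per hour: 60
Hours to minutes: 3 x 60 = 180
Total: 180 + 27 = 207

207


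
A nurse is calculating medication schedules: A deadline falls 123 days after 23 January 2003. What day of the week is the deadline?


Start: 2003-01-23 (Thursday)
Step 1 - find target date: add 123 days
  2003-01-23 + 123 days = 2003-05-26
Step 2 - day of week:
  123 mod 7 = 4
  Thursday + 4 days -> Monday
Result: Monday (2003-05-26)

Monday


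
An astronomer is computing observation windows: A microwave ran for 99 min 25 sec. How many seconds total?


Minutes: 99
Extra seconds: 25
Seconds per minute: 60
Minutes to seconds: 99 x 60 = 5940
Total: 5940 + 25 = 5965

5965


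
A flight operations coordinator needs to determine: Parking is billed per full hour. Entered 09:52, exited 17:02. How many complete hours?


Start: 09:52
End: 17:02
Hour difference: 17 - 9 = 8 hours
Minute difference: 2 - 52 = -50 minutes
Total minutes: 430
Complete hours: 430 / 60 = 7 (remainder 10)

7


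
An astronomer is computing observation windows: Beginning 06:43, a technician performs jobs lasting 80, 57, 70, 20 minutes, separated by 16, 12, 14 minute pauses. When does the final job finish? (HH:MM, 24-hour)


Start: 06:43 = 403 min from midnight
  after task 1 (80 min): 08:03
  after break (16 min): 08:19
  after task 2 (57 min): 09:16
  after break (12 min): 09:28
  after task 3 (70 min): 10:38
  after break (14 min): 10:52
  after task 4 (20 min): 11:12
Total elapsed: 269 minutes
End time: 11:12

11:12


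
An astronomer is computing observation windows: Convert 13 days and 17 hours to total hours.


Days: 13
Extra hours: 17
Hours per day: 24
Days to hours: 13 x 24 = 312
Total: 312 + 17 = 329

329


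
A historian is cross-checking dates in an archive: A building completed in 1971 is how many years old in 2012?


Birth year: 1971
Current year: 2012
Age = current year - birth year
Age = 2012 - 1971 = 41

41


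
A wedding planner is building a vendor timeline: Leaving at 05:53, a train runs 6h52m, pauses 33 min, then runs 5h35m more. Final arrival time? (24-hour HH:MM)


Depart: 05:53
Leg 1: +412 min -> 12:45
Layover: +33 min -> 13:18
Leg 2: +335 min -> 18:53
Total travel: 780 minutes = 13h 0m
Arrival: 18:53

18:53


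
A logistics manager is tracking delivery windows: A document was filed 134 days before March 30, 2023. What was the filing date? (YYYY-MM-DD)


Start: 2023-03-30
Subtracting 134 days
Days already passed in March: 30
After going back through March: 104 more days to subtract
February 2023: 28 days, 76 remaining
January 2023: 31 days, 45 remaining
December 2022: 31 days, 14 remaining
November 2022 has 30 days, need 14
Result: 2022-11-16

2022-11-16
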